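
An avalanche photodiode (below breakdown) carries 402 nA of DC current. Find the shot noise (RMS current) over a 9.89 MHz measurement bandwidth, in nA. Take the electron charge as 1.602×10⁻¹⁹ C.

1.13 nA

I_n = √(2qI·B)
2qI·B = 2 × 1.602×10⁻¹⁹ × 4.02×10⁻⁷ × 9.89×10⁶ = 1.27×10⁻¹⁸ A²
I_n = √(1.27×10⁻¹⁸) = 1.13×10⁻⁹ A = 1.13 nA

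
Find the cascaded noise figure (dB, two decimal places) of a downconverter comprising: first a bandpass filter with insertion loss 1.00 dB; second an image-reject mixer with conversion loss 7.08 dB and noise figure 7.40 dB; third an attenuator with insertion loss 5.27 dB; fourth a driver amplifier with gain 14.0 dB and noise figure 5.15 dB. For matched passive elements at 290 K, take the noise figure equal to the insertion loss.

Convert to linear (a loss of L dB is a gain of −L dB): F_i = 10^(NF_i/10), G_i = 10^(G_i,dB/10)
  Stage 1: F_1 = 10^(1.00/10) = 1.259, G_1 = 10^(−1.00/10) = 0.7943
  Stage 2: F_2 = 10^(7.40/10) = 5.495, G_2 = 10^(−7.08/10) = 0.1959
  Stage 3: F_3 = 10^(5.27/10) = 3.365, G_3 = 10^(−5.27/10) = 0.2972
  Stage 4: F_4 = 10^(5.15/10) = 3.273, G_4 = 10^(14.0/10) = 25.12
Friis cascade:
  F = 1.259 + (5.495 − 1)/0.7943 + (3.365 − 1)/0.1556 + (3.273 − 1)/0.04624 = 71.29
NF = 10 log₁₀(71.29) = 18.53 dB

18.53 dB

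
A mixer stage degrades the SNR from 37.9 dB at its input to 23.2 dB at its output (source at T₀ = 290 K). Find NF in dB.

14.7 dB

NF (dB) = SNR_in(dB) − SNR_out(dB) when the source is at T₀
NF = 37.9 − 23.2 = 14.7 dB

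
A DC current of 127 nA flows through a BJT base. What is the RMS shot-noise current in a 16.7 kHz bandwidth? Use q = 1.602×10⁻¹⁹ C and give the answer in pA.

26.1 pA

I_n = √(2qI·B)
2qI·B = 2 × 1.602×10⁻¹⁹ × 1.27×10⁻⁷ × 1.67×10⁴ = 6.80×10⁻²² A²
I_n = √(6.80×10⁻²²) = 2.61×10⁻¹¹ A = 26.1 pA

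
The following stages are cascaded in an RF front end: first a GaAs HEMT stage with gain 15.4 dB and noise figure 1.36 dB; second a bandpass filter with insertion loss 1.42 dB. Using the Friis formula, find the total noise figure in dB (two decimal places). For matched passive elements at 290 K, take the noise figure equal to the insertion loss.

Convert to linear (a loss of L dB is a gain of −L dB): F_i = 10^(NF_i/10), G_i = 10^(G_i,dB/10)
  Stage 1: F_1 = 10^(1.36/10) = 1.368, G_1 = 10^(15.4/10) = 34.67
  Stage 2: F_2 = 10^(1.42/10) = 1.387, G_2 = 10^(−1.42/10) = 0.7211
Friis cascade:
  F = 1.368 + (1.387 − 1)/34.67 = 1.379
NF = 10 log₁₀(1.379) = 1.40 dB

1.40 dB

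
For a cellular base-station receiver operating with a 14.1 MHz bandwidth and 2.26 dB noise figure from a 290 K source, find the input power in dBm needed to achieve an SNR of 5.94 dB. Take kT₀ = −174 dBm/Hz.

Sensitivity = −174 + 10 log₁₀(B) + NF + SNR_min
= −174 + 71.49 + 2.26 + 5.94
= −94.31 dBm → −94.3 dBm

−94.3 dBm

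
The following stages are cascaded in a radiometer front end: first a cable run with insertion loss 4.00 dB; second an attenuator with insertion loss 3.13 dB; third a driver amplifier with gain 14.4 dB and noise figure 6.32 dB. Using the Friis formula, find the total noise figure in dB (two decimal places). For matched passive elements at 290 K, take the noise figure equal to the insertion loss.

13.45 dB

Convert to linear (a loss of L dB is a gain of −L dB): F_i = 10^(NF_i/10), G_i = 10^(G_i,dB/10)
  Stage 1: F_1 = 10^(4.00/10) = 2.512, G_1 = 10^(−4.00/10) = 0.3981
  Stage 2: F_2 = 10^(3.13/10) = 2.056, G_2 = 10^(−3.13/10) = 0.4864
  Stage 3: F_3 = 10^(6.32/10) = 4.285, G_3 = 10^(14.4/10) = 27.54
Friis cascade:
  F = 2.512 + (2.056 − 1)/0.3981 + (4.285 − 1)/0.1936 = 22.13
NF = 10 log₁₀(22.13) = 13.45 dB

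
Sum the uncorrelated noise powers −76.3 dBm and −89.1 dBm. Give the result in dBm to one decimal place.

Convert to linear, add, convert back:
P₁ = 2.34×10⁻¹¹ W, P₂ = 1.23×10⁻¹² W
P_tot = 2.47×10⁻¹¹ W → 10 log₁₀(P_tot / 10⁻³) = −76.1 dBm

−76.1 dBm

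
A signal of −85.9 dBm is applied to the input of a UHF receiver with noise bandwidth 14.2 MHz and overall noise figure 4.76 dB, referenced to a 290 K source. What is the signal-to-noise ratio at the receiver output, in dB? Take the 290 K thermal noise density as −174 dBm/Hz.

11.8 dB

Noise floor: N = −174 + 10 log₁₀(B) + NF
10 log₁₀(1.42×10⁷) = 71.52 dB
N = −174 + 71.52 + 4.76 = −97.72 dBm
SNR = P_sig − N = −85.9 − (−97.72) = 11.82 dB → 11.8 dB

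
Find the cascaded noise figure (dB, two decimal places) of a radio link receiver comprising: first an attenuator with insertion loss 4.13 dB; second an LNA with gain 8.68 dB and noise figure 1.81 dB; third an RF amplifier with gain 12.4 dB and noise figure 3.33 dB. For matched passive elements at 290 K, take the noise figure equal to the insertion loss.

6.37 dB

Convert to linear (a loss of L dB is a gain of −L dB): F_i = 10^(NF_i/10), G_i = 10^(G_i,dB/10)
  Stage 1: F_1 = 10^(4.13/10) = 2.588, G_1 = 10^(−4.13/10) = 0.3864
  Stage 2: F_2 = 10^(1.81/10) = 1.517, G_2 = 10^(8.68/10) = 7.379
  Stage 3: F_3 = 10^(3.33/10) = 2.153, G_3 = 10^(12.4/10) = 17.38
Friis cascade:
  F = 2.588 + (1.517 − 1)/0.3864 + (2.153 − 1)/2.851 = 4.331
NF = 10 log₁₀(4.331) = 6.37 dB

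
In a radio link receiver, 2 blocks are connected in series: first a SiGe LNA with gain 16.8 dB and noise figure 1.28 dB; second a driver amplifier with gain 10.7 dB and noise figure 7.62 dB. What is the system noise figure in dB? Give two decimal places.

Convert to linear (a loss of L dB is a gain of −L dB): F_i = 10^(NF_i/10), G_i = 10^(G_i,dB/10)
  Stage 1: F_1 = 10^(1.28/10) = 1.343, G_1 = 10^(16.8/10) = 47.86
  Stage 2: F_2 = 10^(7.62/10) = 5.781, G_2 = 10^(10.7/10) = 11.75
Friis cascade:
  F = 1.343 + (5.781 − 1)/47.86 = 1.443
NF = 10 log₁₀(1.443) = 1.59 dB

1.59 dB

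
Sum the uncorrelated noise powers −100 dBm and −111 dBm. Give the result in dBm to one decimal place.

Convert to linear, add, convert back:
P₁ = 1.00×10⁻¹³ W, P₂ = 7.94×10⁻¹⁵ W
P_tot = 1.08×10⁻¹³ W → 10 log₁₀(P_tot / 10⁻³) = −99.7 dBm

−99.7 dBm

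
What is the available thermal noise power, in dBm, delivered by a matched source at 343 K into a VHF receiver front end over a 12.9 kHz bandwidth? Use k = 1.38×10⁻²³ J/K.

−132.1 dBm

P_n = kTB = 1.38×10⁻²³ × 343 × 1.29×10⁴ = 6.11×10⁻¹⁷ W
In dBm: 10 log₁₀(6.11×10⁻¹⁷ / 10⁻³) = −132.1 dBm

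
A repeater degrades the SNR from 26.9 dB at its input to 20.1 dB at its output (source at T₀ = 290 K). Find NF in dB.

6.8 dB

NF (dB) = SNR_in(dB) − SNR_out(dB) when the source is at T₀
NF = 26.9 − 20.1 = 6.8 dB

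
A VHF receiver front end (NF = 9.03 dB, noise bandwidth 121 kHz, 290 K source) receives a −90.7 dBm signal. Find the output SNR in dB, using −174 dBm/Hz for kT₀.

Noise floor: N = −174 + 10 log₁₀(B) + NF
10 log₁₀(1.21×10⁵) = 50.83 dB
N = −174 + 50.83 + 9.03 = −114.14 dBm
SNR = P_sig − N = −90.7 − (−114.14) = 23.44 dB → 23.4 dB

23.4 dB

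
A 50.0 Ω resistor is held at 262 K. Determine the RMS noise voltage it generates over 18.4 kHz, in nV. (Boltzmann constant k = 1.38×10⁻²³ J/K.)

V_n = √(4kTRB)
4kTRB = 4 × 1.38×10⁻²³ × 262 × 5.00×10¹ × 1.84×10⁴ = 1.33×10⁻¹⁴ V²
V_n = √(1.33×10⁻¹⁴) = 1.15×10⁻⁷ V = 115 nV

115 nV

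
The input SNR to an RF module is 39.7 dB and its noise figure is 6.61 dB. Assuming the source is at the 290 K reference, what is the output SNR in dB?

33.09 dB

By definition F = SNR_in/SNR_out, so in dB: SNR_out = SNR_in − NF
SNR_out = 39.7 − 6.61 = 33.09 dB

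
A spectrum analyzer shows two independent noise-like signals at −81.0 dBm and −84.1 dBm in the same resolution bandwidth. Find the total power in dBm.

−79.3 dBm

Convert to linear, add, convert back:
P₁ = 7.94×10⁻¹² W, P₂ = 3.89×10⁻¹² W
P_tot = 1.18×10⁻¹¹ W → 10 log₁₀(P_tot / 10⁻³) = −79.3 dBm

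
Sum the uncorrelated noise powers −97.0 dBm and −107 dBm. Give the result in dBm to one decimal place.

Convert to linear, add, convert back:
P₁ = 2.00×10⁻¹³ W, P₂ = 2.00×10⁻¹⁴ W
P_tot = 2.19×10⁻¹³ W → 10 log₁₀(P_tot / 10⁻³) = −96.6 dBm

−96.6 dBm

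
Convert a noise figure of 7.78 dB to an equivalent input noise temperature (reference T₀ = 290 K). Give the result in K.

1449 K

F = 10^(7.78/10) = 5.99791
T_e = (F − 1)·T₀ = (5.99791 − 1) × 290 = 1449 K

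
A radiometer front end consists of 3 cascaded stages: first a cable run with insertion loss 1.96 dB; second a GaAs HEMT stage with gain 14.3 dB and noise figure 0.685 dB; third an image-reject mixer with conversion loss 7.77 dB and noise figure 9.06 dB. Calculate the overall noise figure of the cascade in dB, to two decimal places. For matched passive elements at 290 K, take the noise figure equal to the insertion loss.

Convert to linear (a loss of L dB is a gain of −L dB): F_i = 10^(NF_i/10), G_i = 10^(G_i,dB/10)
  Stage 1: F_1 = 10^(1.96/10) = 1.570, G_1 = 10^(−1.96/10) = 0.6368
  Stage 2: F_2 = 10^(0.685/10) = 1.171, G_2 = 10^(14.3/10) = 26.92
  Stage 3: F_3 = 10^(9.06/10) = 8.054, G_3 = 10^(−7.77/10) = 0.1671
Friis cascade:
  F = 1.570 + (1.171 − 1)/0.6368 + (8.054 − 1)/17.14 = 2.250
NF = 10 log₁₀(2.250) = 3.52 dB

3.52 dB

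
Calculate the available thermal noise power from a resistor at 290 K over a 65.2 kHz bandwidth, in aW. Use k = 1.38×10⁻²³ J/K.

P_n = kTB = 1.38×10⁻²³ × 290 × 6.52×10⁴ = 2.61×10⁻¹⁶ W = 261 aW

261 aW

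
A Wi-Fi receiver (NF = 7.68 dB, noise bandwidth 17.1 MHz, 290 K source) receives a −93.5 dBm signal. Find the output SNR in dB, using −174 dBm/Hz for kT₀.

Noise floor: N = −174 + 10 log₁₀(B) + NF
10 log₁₀(1.71×10⁷) = 72.33 dB
N = −174 + 72.33 + 7.68 = −93.99 dBm
SNR = P_sig − N = −93.5 − (−93.99) = 0.49 dB → 0.5 dB

0.5 dB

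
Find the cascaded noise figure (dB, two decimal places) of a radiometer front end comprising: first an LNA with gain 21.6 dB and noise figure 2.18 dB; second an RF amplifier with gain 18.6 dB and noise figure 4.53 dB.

Convert to linear (a loss of L dB is a gain of −L dB): F_i = 10^(NF_i/10), G_i = 10^(G_i,dB/10)
  Stage 1: F_1 = 10^(2.18/10) = 1.652, G_1 = 10^(21.6/10) = 144.5
  Stage 2: F_2 = 10^(4.53/10) = 2.838, G_2 = 10^(18.6/10) = 72.44
Friis cascade:
  F = 1.652 + (2.838 − 1)/144.5 = 1.665
NF = 10 log₁₀(1.665) = 2.21 dB

2.21 dB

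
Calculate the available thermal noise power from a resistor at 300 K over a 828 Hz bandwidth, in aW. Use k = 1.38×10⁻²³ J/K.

3.43 aW

P_n = kTB = 1.38×10⁻²³ × 300 × 8.28×10² = 3.43×10⁻¹⁸ W = 3.43 aW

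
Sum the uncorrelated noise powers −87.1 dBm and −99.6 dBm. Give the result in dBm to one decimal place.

−86.9 dBm

Convert to linear, add, convert back:
P₁ = 1.95×10⁻¹² W, P₂ = 1.10×10⁻¹³ W
P_tot = 2.06×10⁻¹² W → 10 log₁₀(P_tot / 10⁻³) = −86.9 dBm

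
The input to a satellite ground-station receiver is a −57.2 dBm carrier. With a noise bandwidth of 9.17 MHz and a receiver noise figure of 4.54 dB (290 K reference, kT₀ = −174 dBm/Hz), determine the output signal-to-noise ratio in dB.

42.6 dB

Noise floor: N = −174 + 10 log₁₀(B) + NF
10 log₁₀(9.17×10⁶) = 69.62 dB
N = −174 + 69.62 + 4.54 = −99.84 dBm
SNR = P_sig − N = −57.2 − (−99.84) = 42.64 dB → 42.6 dB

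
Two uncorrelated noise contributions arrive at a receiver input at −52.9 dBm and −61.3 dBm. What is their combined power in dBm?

Convert to linear, add, convert back:
P₁ = 5.13×10⁻⁹ W, P₂ = 7.41×10⁻¹⁰ W
P_tot = 5.87×10⁻⁹ W → 10 log₁₀(P_tot / 10⁻³) = −52.3 dBm

−52.3 dBm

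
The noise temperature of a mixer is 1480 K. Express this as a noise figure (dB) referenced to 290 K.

F = 1 + T_e/T₀ = 1 + 1480/290 = 6.10345
NF = 10 log₁₀(6.10345) = 7.86 dB

7.86 dB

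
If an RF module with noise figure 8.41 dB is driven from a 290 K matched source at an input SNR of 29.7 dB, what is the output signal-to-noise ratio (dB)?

21.29 dB

By definition F = SNR_in/SNR_out, so in dB: SNR_out = SNR_in − NF
SNR_out = 29.7 − 8.41 = 21.29 dB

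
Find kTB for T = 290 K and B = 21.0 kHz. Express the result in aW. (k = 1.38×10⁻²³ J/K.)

84.0 aW

P_n = kTB = 1.38×10⁻²³ × 290 × 2.10×10⁴ = 8.40×10⁻¹⁷ W = 84.0 aW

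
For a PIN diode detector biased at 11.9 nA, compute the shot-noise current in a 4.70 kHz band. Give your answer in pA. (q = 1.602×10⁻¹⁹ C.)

4.23 pA

I_n = √(2qI·B)
2qI·B = 2 × 1.602×10⁻¹⁹ × 1.19×10⁻⁸ × 4.70×10³ = 1.79×10⁻²³ A²
I_n = √(1.79×10⁻²³) = 4.23×10⁻¹² A = 4.23 pA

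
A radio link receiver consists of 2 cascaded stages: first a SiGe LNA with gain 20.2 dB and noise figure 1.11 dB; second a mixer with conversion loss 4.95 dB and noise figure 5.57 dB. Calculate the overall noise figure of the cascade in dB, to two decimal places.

Convert to linear (a loss of L dB is a gain of −L dB): F_i = 10^(NF_i/10), G_i = 10^(G_i,dB/10)
  Stage 1: F_1 = 10^(1.11/10) = 1.291, G_1 = 10^(20.2/10) = 104.7
  Stage 2: F_2 = 10^(5.57/10) = 3.606, G_2 = 10^(−4.95/10) = 0.3199
Friis cascade:
  F = 1.291 + (3.606 − 1)/104.7 = 1.316
NF = 10 log₁₀(1.316) = 1.19 dB

1.19 dB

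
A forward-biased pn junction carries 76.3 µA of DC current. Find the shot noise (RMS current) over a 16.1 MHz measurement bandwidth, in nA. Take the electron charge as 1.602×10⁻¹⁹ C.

19.8 nA

I_n = √(2qI·B)
2qI·B = 2 × 1.602×10⁻¹⁹ × 7.63×10⁻⁵ × 1.61×10⁷ = 3.94×10⁻¹⁶ A²
I_n = √(3.94×10⁻¹⁶) = 1.98×10⁻⁸ A = 19.8 nA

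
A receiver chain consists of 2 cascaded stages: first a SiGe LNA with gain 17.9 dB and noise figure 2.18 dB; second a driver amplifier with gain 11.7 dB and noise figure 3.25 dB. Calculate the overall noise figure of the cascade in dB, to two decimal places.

Convert to linear (a loss of L dB is a gain of −L dB): F_i = 10^(NF_i/10), G_i = 10^(G_i,dB/10)
  Stage 1: F_1 = 10^(2.18/10) = 1.652, G_1 = 10^(17.9/10) = 61.66
  Stage 2: F_2 = 10^(3.25/10) = 2.113, G_2 = 10^(11.7/10) = 14.79
Friis cascade:
  F = 1.652 + (2.113 − 1)/61.66 = 1.670
NF = 10 log₁₀(1.670) = 2.23 dB

2.23 dB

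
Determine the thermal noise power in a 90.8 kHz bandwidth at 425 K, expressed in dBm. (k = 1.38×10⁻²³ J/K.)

P_n = kTB = 1.38×10⁻²³ × 425 × 9.08×10⁴ = 5.33×10⁻¹⁶ W
In dBm: 10 log₁₀(5.33×10⁻¹⁶ / 10⁻³) = −122.7 dBm

−122.7 dBm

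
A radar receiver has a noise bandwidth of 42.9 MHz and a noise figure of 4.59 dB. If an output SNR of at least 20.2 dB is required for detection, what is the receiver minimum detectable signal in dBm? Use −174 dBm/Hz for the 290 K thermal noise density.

−72.9 dBm

Sensitivity = −174 + 10 log₁₀(B) + NF + SNR_min
= −174 + 76.32 + 4.59 + 20.2
= −72.89 dBm → −72.9 dBm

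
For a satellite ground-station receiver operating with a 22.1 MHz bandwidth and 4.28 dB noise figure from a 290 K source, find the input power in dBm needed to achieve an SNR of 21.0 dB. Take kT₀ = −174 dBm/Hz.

Sensitivity = −174 + 10 log₁₀(B) + NF + SNR_min
= −174 + 73.44 + 4.28 + 21.0
= −75.28 dBm → −75.3 dBm

−75.3 dBm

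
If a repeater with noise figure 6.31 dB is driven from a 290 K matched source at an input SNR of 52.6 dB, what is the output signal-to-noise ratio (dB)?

46.29 dB

By definition F = SNR_in/SNR_out, so in dB: SNR_out = SNR_in − NF
SNR_out = 52.6 − 6.31 = 46.29 dB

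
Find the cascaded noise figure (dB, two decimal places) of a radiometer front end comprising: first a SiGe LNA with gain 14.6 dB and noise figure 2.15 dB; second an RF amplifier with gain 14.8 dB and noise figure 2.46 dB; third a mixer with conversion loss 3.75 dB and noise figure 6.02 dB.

2.23 dB

Convert to linear (a loss of L dB is a gain of −L dB): F_i = 10^(NF_i/10), G_i = 10^(G_i,dB/10)
  Stage 1: F_1 = 10^(2.15/10) = 1.641, G_1 = 10^(14.6/10) = 28.84
  Stage 2: F_2 = 10^(2.46/10) = 1.762, G_2 = 10^(14.8/10) = 30.20
  Stage 3: F_3 = 10^(6.02/10) = 3.999, G_3 = 10^(−3.75/10) = 0.4217
Friis cascade:
  F = 1.641 + (1.762 − 1)/28.84 + (3.999 − 1)/871.0 = 1.670
NF = 10 log₁₀(1.670) = 2.23 dB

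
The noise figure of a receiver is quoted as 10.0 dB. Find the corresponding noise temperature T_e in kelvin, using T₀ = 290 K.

F = 10^(10.0/10) = 10
T_e = (F − 1)·T₀ = (10 − 1) × 290 = 2610 K

2610 K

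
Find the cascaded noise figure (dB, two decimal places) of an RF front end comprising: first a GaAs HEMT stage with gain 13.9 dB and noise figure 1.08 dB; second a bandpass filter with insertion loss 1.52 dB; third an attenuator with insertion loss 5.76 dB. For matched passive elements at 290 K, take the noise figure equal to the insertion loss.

Convert to linear (a loss of L dB is a gain of −L dB): F_i = 10^(NF_i/10), G_i = 10^(G_i,dB/10)
  Stage 1: F_1 = 10^(1.08/10) = 1.282, G_1 = 10^(13.9/10) = 24.55
  Stage 2: F_2 = 10^(1.52/10) = 1.419, G_2 = 10^(−1.52/10) = 0.7047
  Stage 3: F_3 = 10^(5.76/10) = 3.767, G_3 = 10^(−5.76/10) = 0.2655
Friis cascade:
  F = 1.282 + (1.419 − 1)/24.55 + (3.767 − 1)/17.30 = 1.459
NF = 10 log₁₀(1.459) = 1.64 dB

1.64 dB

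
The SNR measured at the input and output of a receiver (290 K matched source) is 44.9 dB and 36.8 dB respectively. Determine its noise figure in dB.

NF (dB) = SNR_in(dB) − SNR_out(dB) when the source is at T₀
NF = 44.9 − 36.8 = 8.1 dB

8.1 dB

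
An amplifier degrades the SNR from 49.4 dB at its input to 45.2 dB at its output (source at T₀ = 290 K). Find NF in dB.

4.2 dB

NF (dB) = SNR_in(dB) − SNR_out(dB) when the source is at T₀
NF = 49.4 − 45.2 = 4.2 dB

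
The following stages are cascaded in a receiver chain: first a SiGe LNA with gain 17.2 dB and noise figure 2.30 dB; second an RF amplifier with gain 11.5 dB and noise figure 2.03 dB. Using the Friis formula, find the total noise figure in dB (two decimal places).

Convert to linear (a loss of L dB is a gain of −L dB): F_i = 10^(NF_i/10), G_i = 10^(G_i,dB/10)
  Stage 1: F_1 = 10^(2.30/10) = 1.698, G_1 = 10^(17.2/10) = 52.48
  Stage 2: F_2 = 10^(2.03/10) = 1.596, G_2 = 10^(11.5/10) = 14.13
Friis cascade:
  F = 1.698 + (1.596 − 1)/52.48 = 1.710
NF = 10 log₁₀(1.710) = 2.33 dB

2.33 dB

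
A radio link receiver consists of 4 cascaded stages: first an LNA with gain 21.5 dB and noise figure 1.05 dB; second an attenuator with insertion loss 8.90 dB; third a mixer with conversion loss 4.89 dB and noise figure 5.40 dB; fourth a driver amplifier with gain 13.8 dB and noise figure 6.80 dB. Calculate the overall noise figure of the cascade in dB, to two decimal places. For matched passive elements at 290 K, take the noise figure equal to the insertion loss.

3.22 dB

Convert to linear (a loss of L dB is a gain of −L dB): F_i = 10^(NF_i/10), G_i = 10^(G_i,dB/10)
  Stage 1: F_1 = 10^(1.05/10) = 1.274, G_1 = 10^(21.5/10) = 141.3
  Stage 2: F_2 = 10^(8.90/10) = 7.762, G_2 = 10^(−8.90/10) = 0.1288
  Stage 3: F_3 = 10^(5.40/10) = 3.467, G_3 = 10^(−4.89/10) = 0.3243
  Stage 4: F_4 = 10^(6.80/10) = 4.786, G_4 = 10^(13.8/10) = 23.99
Friis cascade:
  F = 1.274 + (7.762 − 1)/141.3 + (3.467 − 1)/18.20 + (4.786 − 1)/5.902 = 2.098
NF = 10 log₁₀(2.098) = 3.22 dB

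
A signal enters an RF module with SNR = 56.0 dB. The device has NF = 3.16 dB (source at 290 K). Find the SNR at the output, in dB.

52.84 dB

By definition F = SNR_in/SNR_out, so in dB: SNR_out = SNR_in − NF
SNR_out = 56.0 − 3.16 = 52.84 dB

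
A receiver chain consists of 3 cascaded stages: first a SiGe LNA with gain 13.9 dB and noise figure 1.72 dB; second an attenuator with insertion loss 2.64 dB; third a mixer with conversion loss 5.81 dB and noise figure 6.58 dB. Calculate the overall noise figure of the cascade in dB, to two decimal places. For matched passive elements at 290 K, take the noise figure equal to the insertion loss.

2.52 dB

Convert to linear (a loss of L dB is a gain of −L dB): F_i = 10^(NF_i/10), G_i = 10^(G_i,dB/10)
  Stage 1: F_1 = 10^(1.72/10) = 1.486, G_1 = 10^(13.9/10) = 24.55
  Stage 2: F_2 = 10^(2.64/10) = 1.837, G_2 = 10^(−2.64/10) = 0.5445
  Stage 3: F_3 = 10^(6.58/10) = 4.550, G_3 = 10^(−5.81/10) = 0.2624
Friis cascade:
  F = 1.486 + (1.837 − 1)/24.55 + (4.550 − 1)/13.37 = 1.786
NF = 10 log₁₀(1.786) = 2.52 dB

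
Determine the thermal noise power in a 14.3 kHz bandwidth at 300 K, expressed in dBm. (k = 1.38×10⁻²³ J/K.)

P_n = kTB = 1.38×10⁻²³ × 300 × 1.43×10⁴ = 5.92×10⁻¹⁷ W
In dBm: 10 log₁₀(5.92×10⁻¹⁷ / 10⁻³) = −132.3 dBm

−132.3 dBm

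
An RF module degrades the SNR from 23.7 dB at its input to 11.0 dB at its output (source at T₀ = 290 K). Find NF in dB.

NF (dB) = SNR_in(dB) − SNR_out(dB) when the source is at T₀
NF = 23.7 − 11.0 = 12.7 dB

12.7 dB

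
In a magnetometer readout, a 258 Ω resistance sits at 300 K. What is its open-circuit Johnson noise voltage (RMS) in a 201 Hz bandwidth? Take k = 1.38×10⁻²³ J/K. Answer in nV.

29.3 nV

V_n = √(4kTRB)
4kTRB = 4 × 1.38×10⁻²³ × 300 × 2.58×10² × 2.01×10² = 8.59×10⁻¹⁶ V²
V_n = √(8.59×10⁻¹⁶) = 2.93×10⁻⁸ V = 29.3 nV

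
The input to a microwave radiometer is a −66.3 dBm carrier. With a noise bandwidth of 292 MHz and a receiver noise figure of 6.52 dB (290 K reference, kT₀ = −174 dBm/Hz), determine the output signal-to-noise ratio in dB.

16.5 dB

Noise floor: N = −174 + 10 log₁₀(B) + NF
10 log₁₀(2.92×10⁸) = 84.65 dB
N = −174 + 84.65 + 6.52 = −82.83 dBm
SNR = P_sig − N = −66.3 − (−82.83) = 16.53 dB → 16.5 dB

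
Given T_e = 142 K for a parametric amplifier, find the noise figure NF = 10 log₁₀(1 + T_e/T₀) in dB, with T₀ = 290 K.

1.73 dB

F = 1 + T_e/T₀ = 1 + 142/290 = 1.48966
NF = 10 log₁₀(1.48966) = 1.73 dB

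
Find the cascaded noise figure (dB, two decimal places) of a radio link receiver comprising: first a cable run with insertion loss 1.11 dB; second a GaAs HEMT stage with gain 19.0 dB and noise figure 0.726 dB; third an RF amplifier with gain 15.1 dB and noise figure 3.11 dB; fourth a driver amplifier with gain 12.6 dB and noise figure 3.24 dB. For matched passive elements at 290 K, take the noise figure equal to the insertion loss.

1.89 dB

Convert to linear (a loss of L dB is a gain of −L dB): F_i = 10^(NF_i/10), G_i = 10^(G_i,dB/10)
  Stage 1: F_1 = 10^(1.11/10) = 1.291, G_1 = 10^(−1.11/10) = 0.7745
  Stage 2: F_2 = 10^(0.726/10) = 1.182, G_2 = 10^(19.0/10) = 79.43
  Stage 3: F_3 = 10^(3.11/10) = 2.046, G_3 = 10^(15.1/10) = 32.36
  Stage 4: F_4 = 10^(3.24/10) = 2.109, G_4 = 10^(12.6/10) = 18.20
Friis cascade:
  F = 1.291 + (1.182 − 1)/0.7745 + (2.046 − 1)/61.52 + (2.109 − 1)/1991 = 1.544
NF = 10 log₁₀(1.544) = 1.89 dB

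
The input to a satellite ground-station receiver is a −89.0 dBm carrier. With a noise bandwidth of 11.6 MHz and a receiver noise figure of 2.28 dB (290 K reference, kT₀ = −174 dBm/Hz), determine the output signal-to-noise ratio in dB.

Noise floor: N = −174 + 10 log₁₀(B) + NF
10 log₁₀(1.16×10⁷) = 70.64 dB
N = −174 + 70.64 + 2.28 = −101.08 dBm
SNR = P_sig − N = −89.0 − (−101.08) = 12.08 dB → 12.1 dB

12.1 dB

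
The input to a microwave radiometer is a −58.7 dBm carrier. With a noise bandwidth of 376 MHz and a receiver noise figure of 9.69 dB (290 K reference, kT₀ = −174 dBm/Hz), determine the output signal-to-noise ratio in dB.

19.9 dB

Noise floor: N = −174 + 10 log₁₀(B) + NF
10 log₁₀(3.76×10⁸) = 85.75 dB
N = −174 + 85.75 + 9.69 = −78.56 dBm
SNR = P_sig − N = −58.7 − (−78.56) = 19.86 dB → 19.9 dB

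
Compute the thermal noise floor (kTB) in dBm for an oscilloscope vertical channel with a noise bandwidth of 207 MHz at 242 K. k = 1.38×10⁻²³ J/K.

−91.6 dBm

P_n = kTB = 1.38×10⁻²³ × 242 × 2.07×10⁸ = 6.91×10⁻¹³ W
In dBm: 10 log₁₀(6.91×10⁻¹³ / 10⁻³) = −91.6 dBm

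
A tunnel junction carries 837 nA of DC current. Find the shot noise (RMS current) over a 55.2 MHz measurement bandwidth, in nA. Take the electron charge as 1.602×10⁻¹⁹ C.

I_n = √(2qI·B)
2qI·B = 2 × 1.602×10⁻¹⁹ × 8.37×10⁻⁷ × 5.52×10⁷ = 1.48×10⁻¹⁷ A²
I_n = √(1.48×10⁻¹⁷) = 3.85×10⁻⁹ A = 3.85 nA

3.85 nA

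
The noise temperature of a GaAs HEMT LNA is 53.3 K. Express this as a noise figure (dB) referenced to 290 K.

0.733 dB

F = 1 + T_e/T₀ = 1 + 53.3/290 = 1.18379
NF = 10 log₁₀(1.18379) = 0.733 dB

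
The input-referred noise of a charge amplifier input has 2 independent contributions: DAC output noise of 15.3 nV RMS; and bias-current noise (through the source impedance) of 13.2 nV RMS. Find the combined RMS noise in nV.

20.2 nV

Uncorrelated sources add in power (mean-square): V_tot = √(ΣV_i²)
V_tot = √[(1.53×10⁻⁸)² + (1.32×10⁻⁸)²] = 2.02×10⁻⁸ V = 20.2 nV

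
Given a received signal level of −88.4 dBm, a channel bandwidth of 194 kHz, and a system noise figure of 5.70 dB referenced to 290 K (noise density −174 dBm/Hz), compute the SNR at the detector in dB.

Noise floor: N = −174 + 10 log₁₀(B) + NF
10 log₁₀(1.94×10⁵) = 52.88 dB
N = −174 + 52.88 + 5.70 = −115.42 dBm
SNR = P_sig − N = −88.4 − (−115.42) = 27.02 dB → 27.0 dB

27.0 dB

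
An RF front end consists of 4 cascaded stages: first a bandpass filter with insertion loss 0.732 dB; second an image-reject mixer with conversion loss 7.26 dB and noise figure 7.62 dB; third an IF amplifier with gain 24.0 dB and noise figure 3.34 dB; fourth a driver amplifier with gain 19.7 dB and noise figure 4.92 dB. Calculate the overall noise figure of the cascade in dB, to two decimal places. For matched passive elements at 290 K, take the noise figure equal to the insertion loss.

11.52 dB

Convert to linear (a loss of L dB is a gain of −L dB): F_i = 10^(NF_i/10), G_i = 10^(G_i,dB/10)
  Stage 1: F_1 = 10^(0.732/10) = 1.184, G_1 = 10^(−0.732/10) = 0.8449
  Stage 2: F_2 = 10^(7.62/10) = 5.781, G_2 = 10^(−7.26/10) = 0.1879
  Stage 3: F_3 = 10^(3.34/10) = 2.158, G_3 = 10^(24.0/10) = 251.2
  Stage 4: F_4 = 10^(4.92/10) = 3.105, G_4 = 10^(19.7/10) = 93.33
Friis cascade:
  F = 1.184 + (5.781 − 1)/0.8449 + (2.158 − 1)/0.1588 + (3.105 − 1)/39.88 = 14.19
NF = 10 log₁₀(14.19) = 11.52 dB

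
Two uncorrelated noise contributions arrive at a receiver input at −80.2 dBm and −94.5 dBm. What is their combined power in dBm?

Convert to linear, add, convert back:
P₁ = 9.55×10⁻¹² W, P₂ = 3.55×10⁻¹³ W
P_tot = 9.90×10⁻¹² W → 10 log₁₀(P_tot / 10⁻³) = −80.0 dBm

−80.0 dBm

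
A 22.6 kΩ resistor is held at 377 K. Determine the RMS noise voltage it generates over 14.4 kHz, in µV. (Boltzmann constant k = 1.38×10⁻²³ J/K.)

V_n = √(4kTRB)
4kTRB = 4 × 1.38×10⁻²³ × 377 × 2.26×10⁴ × 1.44×10⁴ = 6.77×10⁻¹² V²
V_n = √(6.77×10⁻¹²) = 2.60×10⁻⁶ V = 2.60 µV

2.60 µV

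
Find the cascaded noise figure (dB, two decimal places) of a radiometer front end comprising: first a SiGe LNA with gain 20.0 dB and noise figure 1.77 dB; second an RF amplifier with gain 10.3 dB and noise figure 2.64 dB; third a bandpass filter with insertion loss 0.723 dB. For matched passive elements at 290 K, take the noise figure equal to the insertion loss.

1.79 dB

Convert to linear (a loss of L dB is a gain of −L dB): F_i = 10^(NF_i/10), G_i = 10^(G_i,dB/10)
  Stage 1: F_1 = 10^(1.77/10) = 1.503, G_1 = 10^(20.0/10) = 100.0
  Stage 2: F_2 = 10^(2.64/10) = 1.837, G_2 = 10^(10.3/10) = 10.72
  Stage 3: F_3 = 10^(0.723/10) = 1.181, G_3 = 10^(−0.723/10) = 0.8466
Friis cascade:
  F = 1.503 + (1.837 − 1)/100.0 + (1.181 − 1)/1072 = 1.512
NF = 10 log₁₀(1.512) = 1.79 dB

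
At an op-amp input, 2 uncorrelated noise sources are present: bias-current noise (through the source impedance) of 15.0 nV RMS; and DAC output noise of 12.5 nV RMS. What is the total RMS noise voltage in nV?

19.5 nV

Uncorrelated sources add in power (mean-square): V_tot = √(ΣV_i²)
V_tot = √[(1.50×10⁻⁸)² + (1.25×10⁻⁸)²] = 1.95×10⁻⁸ V = 19.5 nV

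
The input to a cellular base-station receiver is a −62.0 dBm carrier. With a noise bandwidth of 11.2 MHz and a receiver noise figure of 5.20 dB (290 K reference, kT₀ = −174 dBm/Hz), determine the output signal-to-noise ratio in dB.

Noise floor: N = −174 + 10 log₁₀(B) + NF
10 log₁₀(1.12×10⁷) = 70.49 dB
N = −174 + 70.49 + 5.20 = −98.31 dBm
SNR = P_sig − N = −62.0 − (−98.31) = 36.31 dB → 36.3 dB

36.3 dB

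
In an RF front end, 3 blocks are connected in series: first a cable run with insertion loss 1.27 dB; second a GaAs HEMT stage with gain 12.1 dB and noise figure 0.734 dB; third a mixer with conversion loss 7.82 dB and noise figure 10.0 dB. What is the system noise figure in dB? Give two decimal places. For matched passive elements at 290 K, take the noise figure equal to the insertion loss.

Convert to linear (a loss of L dB is a gain of −L dB): F_i = 10^(NF_i/10), G_i = 10^(G_i,dB/10)
  Stage 1: F_1 = 10^(1.27/10) = 1.340, G_1 = 10^(−1.27/10) = 0.7464
  Stage 2: F_2 = 10^(0.734/10) = 1.184, G_2 = 10^(12.1/10) = 16.22
  Stage 3: F_3 = 10^(10.0/10) = 10.00, G_3 = 10^(−7.82/10) = 0.1652
Friis cascade:
  F = 1.340 + (1.184 − 1)/0.7464 + (10.00 − 1)/12.11 = 2.330
NF = 10 log₁₀(2.330) = 3.67 dB

3.67 dB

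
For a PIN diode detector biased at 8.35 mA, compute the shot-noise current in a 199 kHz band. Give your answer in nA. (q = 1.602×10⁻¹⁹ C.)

23.1 nA

I_n = √(2qI·B)
2qI·B = 2 × 1.602×10⁻¹⁹ × 8.35×10⁻³ × 1.99×10⁵ = 5.32×10⁻¹⁶ A²
I_n = √(5.32×10⁻¹⁶) = 2.31×10⁻⁸ A = 23.1 nA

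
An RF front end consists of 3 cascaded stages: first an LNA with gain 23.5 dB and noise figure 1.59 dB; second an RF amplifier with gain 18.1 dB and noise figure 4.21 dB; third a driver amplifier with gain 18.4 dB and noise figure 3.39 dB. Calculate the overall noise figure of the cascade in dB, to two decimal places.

Convert to linear (a loss of L dB is a gain of −L dB): F_i = 10^(NF_i/10), G_i = 10^(G_i,dB/10)
  Stage 1: F_1 = 10^(1.59/10) = 1.442, G_1 = 10^(23.5/10) = 223.9
  Stage 2: F_2 = 10^(4.21/10) = 2.636, G_2 = 10^(18.1/10) = 64.57
  Stage 3: F_3 = 10^(3.39/10) = 2.183, G_3 = 10^(18.4/10) = 69.18
Friis cascade:
  F = 1.442 + (2.636 − 1)/223.9 + (2.183 − 1)/1.445×10⁴ = 1.450
NF = 10 log₁₀(1.450) = 1.61 dB

1.61 dB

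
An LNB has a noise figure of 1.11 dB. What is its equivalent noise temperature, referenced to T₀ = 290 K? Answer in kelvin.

F = 10^(1.11/10) = 1.29122
T_e = (F − 1)·T₀ = (1.29122 − 1) × 290 = 84.5 K

84.5 K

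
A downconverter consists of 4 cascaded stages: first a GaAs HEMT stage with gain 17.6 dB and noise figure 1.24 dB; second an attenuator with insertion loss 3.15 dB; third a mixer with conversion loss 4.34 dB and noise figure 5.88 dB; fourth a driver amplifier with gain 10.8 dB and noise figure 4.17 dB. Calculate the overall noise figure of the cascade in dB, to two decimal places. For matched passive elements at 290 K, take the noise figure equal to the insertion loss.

2.07 dB

Convert to linear (a loss of L dB is a gain of −L dB): F_i = 10^(NF_i/10), G_i = 10^(G_i,dB/10)
  Stage 1: F_1 = 10^(1.24/10) = 1.330, G_1 = 10^(17.6/10) = 57.54
  Stage 2: F_2 = 10^(3.15/10) = 2.065, G_2 = 10^(−3.15/10) = 0.4842
  Stage 3: F_3 = 10^(5.88/10) = 3.873, G_3 = 10^(−4.34/10) = 0.3681
  Stage 4: F_4 = 10^(4.17/10) = 2.612, G_4 = 10^(10.8/10) = 12.02
Friis cascade:
  F = 1.330 + (2.065 − 1)/57.54 + (3.873 − 1)/27.86 + (2.612 − 1)/10.26 = 1.609
NF = 10 log₁₀(1.609) = 2.07 dB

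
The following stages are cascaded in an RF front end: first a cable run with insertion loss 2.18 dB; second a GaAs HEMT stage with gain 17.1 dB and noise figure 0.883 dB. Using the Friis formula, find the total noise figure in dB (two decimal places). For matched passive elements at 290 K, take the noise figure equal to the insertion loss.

3.06 dB

Convert to linear (a loss of L dB is a gain of −L dB): F_i = 10^(NF_i/10), G_i = 10^(G_i,dB/10)
  Stage 1: F_1 = 10^(2.18/10) = 1.652, G_1 = 10^(−2.18/10) = 0.6053
  Stage 2: F_2 = 10^(0.883/10) = 1.225, G_2 = 10^(17.1/10) = 51.29
Friis cascade:
  F = 1.652 + (1.225 − 1)/0.6053 = 2.024
NF = 10 log₁₀(2.024) = 3.06 dB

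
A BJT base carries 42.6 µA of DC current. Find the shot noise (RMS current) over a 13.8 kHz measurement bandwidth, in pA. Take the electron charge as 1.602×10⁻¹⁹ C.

I_n = √(2qI·B)
2qI·B = 2 × 1.602×10⁻¹⁹ × 4.26×10⁻⁵ × 1.38×10⁴ = 1.88×10⁻¹⁹ A²
I_n = √(1.88×10⁻¹⁹) = 4.34×10⁻¹⁰ A = 434 pA

434 pA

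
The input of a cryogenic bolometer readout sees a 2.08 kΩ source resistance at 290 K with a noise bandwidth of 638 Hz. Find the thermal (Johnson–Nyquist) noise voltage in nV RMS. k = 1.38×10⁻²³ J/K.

V_n = √(4kTRB)
4kTRB = 4 × 1.38×10⁻²³ × 290 × 2.08×10³ × 6.38×10² = 2.12×10⁻¹⁴ V²
V_n = √(2.12×10⁻¹⁴) = 1.46×10⁻⁷ V = 146 nV

146 nV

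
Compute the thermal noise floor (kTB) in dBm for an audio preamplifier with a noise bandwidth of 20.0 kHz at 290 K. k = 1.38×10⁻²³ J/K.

−131.0 dBm

P_n = kTB = 1.38×10⁻²³ × 290 × 2.00×10⁴ = 8.00×10⁻¹⁷ W
In dBm: 10 log₁₀(8.00×10⁻¹⁷ / 10⁻³) = −131.0 dBm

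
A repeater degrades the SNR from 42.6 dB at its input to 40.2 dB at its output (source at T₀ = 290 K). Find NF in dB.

NF (dB) = SNR_in(dB) − SNR_out(dB) when the source is at T₀
NF = 42.6 − 40.2 = 2.4 dB

2.4 dB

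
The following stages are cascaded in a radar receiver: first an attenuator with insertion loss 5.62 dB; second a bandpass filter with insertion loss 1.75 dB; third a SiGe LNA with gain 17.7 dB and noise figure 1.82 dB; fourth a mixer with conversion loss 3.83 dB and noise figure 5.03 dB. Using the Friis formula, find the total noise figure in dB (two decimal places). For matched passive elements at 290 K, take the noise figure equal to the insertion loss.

9.29 dB

Convert to linear (a loss of L dB is a gain of −L dB): F_i = 10^(NF_i/10), G_i = 10^(G_i,dB/10)
  Stage 1: F_1 = 10^(5.62/10) = 3.648, G_1 = 10^(−5.62/10) = 0.2742
  Stage 2: F_2 = 10^(1.75/10) = 1.496, G_2 = 10^(−1.75/10) = 0.6683
  Stage 3: F_3 = 10^(1.82/10) = 1.521, G_3 = 10^(17.7/10) = 58.88
  Stage 4: F_4 = 10^(5.03/10) = 3.184, G_4 = 10^(−3.83/10) = 0.4140
Friis cascade:
  F = 3.648 + (1.496 − 1)/0.2742 + (1.521 − 1)/0.1832 + (3.184 − 1)/10.79 = 8.501
NF = 10 log₁₀(8.501) = 9.29 dB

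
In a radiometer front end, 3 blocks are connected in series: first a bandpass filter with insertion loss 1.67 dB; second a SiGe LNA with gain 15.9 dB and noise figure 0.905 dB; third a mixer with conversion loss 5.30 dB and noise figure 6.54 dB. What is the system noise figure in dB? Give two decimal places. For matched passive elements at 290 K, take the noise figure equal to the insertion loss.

2.88 dB

Convert to linear (a loss of L dB is a gain of −L dB): F_i = 10^(NF_i/10), G_i = 10^(G_i,dB/10)
  Stage 1: F_1 = 10^(1.67/10) = 1.469, G_1 = 10^(−1.67/10) = 0.6808
  Stage 2: F_2 = 10^(0.905/10) = 1.232, G_2 = 10^(15.9/10) = 38.90
  Stage 3: F_3 = 10^(6.54/10) = 4.508, G_3 = 10^(−5.30/10) = 0.2951
Friis cascade:
  F = 1.469 + (1.232 − 1)/0.6808 + (4.508 − 1)/26.49 = 1.942
NF = 10 log₁₀(1.942) = 2.88 dB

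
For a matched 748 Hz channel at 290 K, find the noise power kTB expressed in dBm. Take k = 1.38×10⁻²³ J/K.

−145.2 dBm

P_n = kTB = 1.38×10⁻²³ × 290 × 7.48×10² = 2.99×10⁻¹⁸ W
In dBm: 10 log₁₀(2.99×10⁻¹⁸ / 10⁻³) = −145.2 dBm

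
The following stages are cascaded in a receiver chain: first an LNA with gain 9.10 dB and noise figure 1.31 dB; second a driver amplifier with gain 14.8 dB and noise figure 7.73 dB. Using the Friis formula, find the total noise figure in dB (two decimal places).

2.92 dB

Convert to linear (a loss of L dB is a gain of −L dB): F_i = 10^(NF_i/10), G_i = 10^(G_i,dB/10)
  Stage 1: F_1 = 10^(1.31/10) = 1.352, G_1 = 10^(9.10/10) = 8.128
  Stage 2: F_2 = 10^(7.73/10) = 5.929, G_2 = 10^(14.8/10) = 30.20
Friis cascade:
  F = 1.352 + (5.929 − 1)/8.128 = 1.959
NF = 10 log₁₀(1.959) = 2.92 dB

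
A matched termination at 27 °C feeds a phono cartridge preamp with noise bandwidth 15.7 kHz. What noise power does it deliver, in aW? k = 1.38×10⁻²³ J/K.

65.0 aW

T = 27 °C + 273.15 = 300.15 K
P_n = kTB = 1.38×10⁻²³ × 300.15 × 1.57×10⁴ = 6.50×10⁻¹⁷ W = 65.0 aW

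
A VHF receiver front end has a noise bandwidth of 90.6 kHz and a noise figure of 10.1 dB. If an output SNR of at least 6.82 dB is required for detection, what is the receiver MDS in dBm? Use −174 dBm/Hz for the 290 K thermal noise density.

−107.5 dBm

Sensitivity = −174 + 10 log₁₀(B) + NF + SNR_min
= −174 + 49.57 + 10.1 + 6.82
= −107.51 dBm → −107.5 dBm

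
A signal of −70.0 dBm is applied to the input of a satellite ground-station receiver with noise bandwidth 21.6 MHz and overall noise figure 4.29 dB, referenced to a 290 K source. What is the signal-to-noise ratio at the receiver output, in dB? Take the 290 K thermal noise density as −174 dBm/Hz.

26.4 dB

Noise floor: N = −174 + 10 log₁₀(B) + NF
10 log₁₀(2.16×10⁷) = 73.34 dB
N = −174 + 73.34 + 4.29 = −96.37 dBm
SNR = P_sig − N = −70.0 − (−96.37) = 26.37 dB → 26.4 dB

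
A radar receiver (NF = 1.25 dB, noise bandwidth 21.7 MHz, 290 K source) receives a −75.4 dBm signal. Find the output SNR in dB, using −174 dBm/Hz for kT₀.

Noise floor: N = −174 + 10 log₁₀(B) + NF
10 log₁₀(2.17×10⁷) = 73.36 dB
N = −174 + 73.36 + 1.25 = −99.39 dBm
SNR = P_sig − N = −75.4 − (−99.39) = 23.99 dB → 24.0 dB

24.0 dB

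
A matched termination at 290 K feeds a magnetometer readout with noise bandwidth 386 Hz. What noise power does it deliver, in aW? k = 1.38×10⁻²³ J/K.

1.54 aW

P_n = kTB = 1.38×10⁻²³ × 290 × 3.86×10² = 1.54×10⁻¹⁸ W = 1.54 aW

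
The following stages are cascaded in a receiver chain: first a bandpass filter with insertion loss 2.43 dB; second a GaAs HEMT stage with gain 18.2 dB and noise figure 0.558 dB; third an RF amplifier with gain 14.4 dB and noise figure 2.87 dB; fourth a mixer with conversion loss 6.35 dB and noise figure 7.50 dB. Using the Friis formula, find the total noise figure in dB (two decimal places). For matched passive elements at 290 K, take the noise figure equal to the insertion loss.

Convert to linear (a loss of L dB is a gain of −L dB): F_i = 10^(NF_i/10), G_i = 10^(G_i,dB/10)
  Stage 1: F_1 = 10^(2.43/10) = 1.750, G_1 = 10^(−2.43/10) = 0.5715
  Stage 2: F_2 = 10^(0.558/10) = 1.137, G_2 = 10^(18.2/10) = 66.07
  Stage 3: F_3 = 10^(2.87/10) = 1.936, G_3 = 10^(14.4/10) = 27.54
  Stage 4: F_4 = 10^(7.50/10) = 5.623, G_4 = 10^(−6.35/10) = 0.2317
Friis cascade:
  F = 1.750 + (1.137 − 1)/0.5715 + (1.936 − 1)/37.76 + (5.623 − 1)/1040 = 2.019
NF = 10 log₁₀(2.019) = 3.05 dB

3.05 dB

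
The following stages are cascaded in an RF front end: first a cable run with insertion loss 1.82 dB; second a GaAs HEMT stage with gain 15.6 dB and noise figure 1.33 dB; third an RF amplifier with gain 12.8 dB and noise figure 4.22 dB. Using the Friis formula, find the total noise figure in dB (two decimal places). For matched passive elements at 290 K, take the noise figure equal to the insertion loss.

3.29 dB

Convert to linear (a loss of L dB is a gain of −L dB): F_i = 10^(NF_i/10), G_i = 10^(G_i,dB/10)
  Stage 1: F_1 = 10^(1.82/10) = 1.521, G_1 = 10^(−1.82/10) = 0.6577
  Stage 2: F_2 = 10^(1.33/10) = 1.358, G_2 = 10^(15.6/10) = 36.31
  Stage 3: F_3 = 10^(4.22/10) = 2.642, G_3 = 10^(12.8/10) = 19.05
Friis cascade:
  F = 1.521 + (1.358 − 1)/0.6577 + (2.642 − 1)/23.88 = 2.134
NF = 10 log₁₀(2.134) = 3.29 dB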